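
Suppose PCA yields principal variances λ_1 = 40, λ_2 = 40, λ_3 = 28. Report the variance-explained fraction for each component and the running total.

Step 1 — total variance = trace(Sigma) = Σ λ_i = 40 + 40 + 28 = 108.

Step 2 — fraction explained by component i = λ_i / Σ λ:
  PC1: 40/108 = 0.3704
  PC2: 40/108 = 0.3704
  PC3: 28/108 = 0.2593

Step 3 — cumulative fraction after k components = (λ_1 + ... + λ_k) / Σ λ:
  k = 1: 40/108 = 0.3704
  k = 2: (40 + 40)/108 = 80/108 = 0.7407
  k = 3: (40 + 40 + 28)/108 = 108/108 = 1

Summary (fraction, with percent):

explained: PC1 0.3704 (37.04%), PC2 0.3704 (37.04%), PC3 0.2593 (25.93%);  cumulative: 0.3704, 0.7407, 1


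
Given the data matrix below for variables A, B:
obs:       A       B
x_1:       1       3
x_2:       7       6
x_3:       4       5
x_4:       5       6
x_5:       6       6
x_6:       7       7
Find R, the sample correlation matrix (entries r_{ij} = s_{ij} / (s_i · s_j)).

Step 1 — column means:
  mean(A) = (1 + 7 + 4 + 5 + 6 + 7) / 6 = 30/6 = 5
  mean(B) = (3 + 6 + 5 + 6 + 6 + 7) / 6 = 33/6 = 5.5

Step 2 — sample variances and covariances s[i,j] = (1/(n-1)) · Σ_k (x_{k,i} - mean_i) · (x_{k,j} - mean_j), with n-1 = 5:
  s[A,A] = ((-4)·(-4) + (2)·(2) + (-1)·(-1) + (0)·(0) + (1)·(1) + (2)·(2)) / 5 = 26/5 = 5.2
  s[A,B] = ((-4)·(-2.5) + (2)·(0.5) + (-1)·(-0.5) + (0)·(0.5) + (1)·(0.5) + (2)·(1.5)) / 5 = 15/5 = 3
  s[B,B] = ((-2.5)·(-2.5) + (0.5)·(0.5) + (-0.5)·(-0.5) + (0.5)·(0.5) + (0.5)·(0.5) + (1.5)·(1.5)) / 5 = 9.5/5 = 1.9
  Sample standard deviations s_i = √(s[i,i]):
  s(A) = √(5.2) = 2.2804
  s(B) = √(1.9) = 1.3784

Step 3 — r_{ij} = s_{ij} / (s_i · s_j):
  r[A,A] = 1 (diagonal).
  r[A,B] = 3 / (2.2804 · 1.3784) = 3 / 3.1432 = 0.9544
  r[B,B] = 1 (diagonal).

R is symmetric with unit diagonal. Assembling:

R = [[1, 0.9544],
 [0.9544, 1]]


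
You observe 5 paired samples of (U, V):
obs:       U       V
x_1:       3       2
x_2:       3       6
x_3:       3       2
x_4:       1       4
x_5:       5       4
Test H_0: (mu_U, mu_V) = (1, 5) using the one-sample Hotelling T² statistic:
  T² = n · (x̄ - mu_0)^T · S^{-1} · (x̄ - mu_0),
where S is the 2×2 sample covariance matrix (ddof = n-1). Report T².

Step 1 — sample mean vector:
  mean(U) = (3 + 3 + 3 + 1 + 5) / 5 = 15/5 = 3
  mean(V) = (2 + 6 + 2 + 4 + 4) / 5 = 18/5 = 3.6
  x̄ = (3, 3.6),  deviation x̄ - mu_0 = (3, 3.6) - (1, 5) = (2, -1.4).

Step 2 — sample covariance matrix, S[i,j] = (1/(n-1)) · Σ_k (x_{k,i} - mean_i) · (x_{k,j} - mean_j), divisor n-1 = 4:
  S[U,U] = ((0)·(0) + (0)·(0) + (0)·(0) + (-2)·(-2) + (2)·(2)) / 4 = 8/4 = 2
  S[U,V] = ((0)·(-1.6) + (0)·(2.4) + (0)·(-1.6) + (-2)·(0.4) + (2)·(0.4)) / 4 = 0/4 = 0
  S[V,V] = ((-1.6)·(-1.6) + (2.4)·(2.4) + (-1.6)·(-1.6) + (0.4)·(0.4) + (0.4)·(0.4)) / 4 = 11.2/4 = 2.8
  S = [[2, 0],
 [0, 2.8]].

Step 3 — invert S. det(S) = 2·2.8 - (0)² = 5.6.
  S^{-1} = (1/det) · [[d, -b], [-b, a]] = [[0.5, 0],
 [0, 0.3571]].

Step 4 — quadratic form (x̄ - mu_0)^T · S^{-1} · (x̄ - mu_0):
  S^{-1} · (x̄ - mu_0) = (1, -0.5),
  (x̄ - mu_0)^T · [...] = (2)·(1) + (-1.4)·(-0.5) = 2.7.

Step 5 — scale by n: T² = 5 · 2.7 = 13.5.

T² ≈ 13.5


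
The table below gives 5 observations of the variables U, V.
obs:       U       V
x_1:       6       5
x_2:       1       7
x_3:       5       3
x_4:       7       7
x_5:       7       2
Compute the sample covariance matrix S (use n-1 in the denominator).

Step 1 — column means:
  mean(U) = (6 + 1 + 5 + 7 + 7) / 5 = 26/5 = 5.2
  mean(V) = (5 + 7 + 3 + 7 + 2) / 5 = 24/5 = 4.8

Step 2 — sample covariance S[i,j] = (1/(n-1)) · Σ_k (x_{k,i} - mean_i) · (x_{k,j} - mean_j), with n-1 = 4.
  S[U,U] = ((0.8)·(0.8) + (-4.2)·(-4.2) + (-0.2)·(-0.2) + (1.8)·(1.8) + (1.8)·(1.8)) / 4 = 24.8/4 = 6.2
  S[U,V] = ((0.8)·(0.2) + (-4.2)·(2.2) + (-0.2)·(-1.8) + (1.8)·(2.2) + (1.8)·(-2.8)) / 4 = -9.8/4 = -2.45
  S[V,V] = ((0.2)·(0.2) + (2.2)·(2.2) + (-1.8)·(-1.8) + (2.2)·(2.2) + (-2.8)·(-2.8)) / 4 = 20.8/4 = 5.2

S is symmetric (S[j,i] = S[i,j]). Assembling:

S = [[6.2, -2.45],
 [-2.45, 5.2]]


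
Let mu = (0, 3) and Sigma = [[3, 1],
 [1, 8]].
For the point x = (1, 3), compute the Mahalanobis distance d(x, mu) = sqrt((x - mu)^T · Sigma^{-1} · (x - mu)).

Step 1 — centre the observation: (x - mu) = (1, 0).

Step 2 — invert Sigma. det(Sigma) = 3·8 - (1)² = 23.
  Sigma^{-1} = (1/det) · [[d, -b], [-b, a]] = [[0.3478, -0.0435],
 [-0.0435, 0.1304]].

Step 3 — form the quadratic (x - mu)^T · Sigma^{-1} · (x - mu):
  Sigma^{-1} · (x - mu) = (0.3478, -0.0435).
  (x - mu)^T · [Sigma^{-1} · (x - mu)] = (1)·(0.3478) + (0)·(-0.0435) = 0.3478.

Step 4 — take square root: d = √(0.3478) ≈ 0.5898.

d(x, mu) = √(0.3478) ≈ 0.5898


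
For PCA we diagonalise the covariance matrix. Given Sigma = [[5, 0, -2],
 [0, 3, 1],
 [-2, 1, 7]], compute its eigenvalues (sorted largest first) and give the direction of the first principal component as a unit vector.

Step 1 — characteristic polynomial p(λ) = det(λI - Sigma) = λ³ - tr·λ² + c_1·λ - det, where tr = trace, c_1 = sum of the principal 2×2 minors, det = det(Sigma):
  tr = 5 + 3 + 7 = 15,
  c_1 = (5·3 - (0)²) + (5·7 - (-2)²) + (3·7 - (1)²) = 15 + 31 + 20 = 66,
  det = 5·(3·7 - (1)²) - (0)·((0)·7 - (1)·(-2)) + (-2)·((0)·(1) - 3·(-2)) = 5·(20) - (0)·(2) + (-2)·(6) = 88.
  So p(λ) = λ³ - 15λ² + 66λ - 88.
Step 2 — look for an integer root (rational root theorem: any rational root is an integer divisor of 88). Testing λ = 4:
  p(4) = 64 - 240 + 264 - 88 = 0  ✓
  Dividing out (λ - 4): p(λ) = (λ - 4)(λ² - 11λ + 22).
Step 3 — remaining eigenvalues from the quadratic λ² - 11λ + 22 = 0:
  Δ = 11² - 4·22 = 121 - 88 = 33,  λ = (11 ± √33)/2 = (11 ± 5.7446)/2 ≈ 8.3723 or 2.6277.
  Sorted: λ_1 = 8.3723,  λ_2 = 4,  λ_3 = 2.6277  (check: sum = 15 = tr ✓).

Step 4 — unit eigenvector for λ_1 ≈ 8.3723: v spans the null space of (Sigma - λ_1 I), whose rows are
  r_1 = (-3.3723, 0, -2),  r_2 = (0, -5.3723, 1),  r_3 = (-2, 1, -1.3723).
  v is orthogonal to every row, so take v ∝ r_1 × r_2 = ((0)·(1) - (-2)·(-5.3723), (-2)·(0) - (-3.3723)·(1), (-3.3723)·(-5.3723) - (0)·(0)) ≈ (-10.7446, 3.3723, 18.1168).
  Rescale (multiply by -1 so the first nonzero entry is positive): u = (10.7446, -3.3723, -18.1168).
  ||u|| = √((10.7446)² + (-3.3723)² + (-18.1168)²) = √(455.0379) ≈ 21.3316,  v_1 = u/||u|| ≈ (0.5037, -0.1581, -0.8493) (||v_1|| = 1).

λ_1 = 8.3723,  λ_2 = 4,  λ_3 = 2.6277;  v_1 ≈ (0.5037, -0.1581, -0.8493)


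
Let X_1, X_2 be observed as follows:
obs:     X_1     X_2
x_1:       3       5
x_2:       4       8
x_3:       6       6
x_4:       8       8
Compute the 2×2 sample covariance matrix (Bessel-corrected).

Step 1 — column means:
  mean(X_1) = (3 + 4 + 6 + 8) / 4 = 21/4 = 5.25
  mean(X_2) = (5 + 8 + 6 + 8) / 4 = 27/4 = 6.75

Step 2 — sample covariance S[i,j] = (1/(n-1)) · Σ_k (x_{k,i} - mean_i) · (x_{k,j} - mean_j), with n-1 = 3.
  S[X_1,X_1] = ((-2.25)·(-2.25) + (-1.25)·(-1.25) + (0.75)·(0.75) + (2.75)·(2.75)) / 3 = 14.75/3 = 4.9167
  S[X_1,X_2] = ((-2.25)·(-1.75) + (-1.25)·(1.25) + (0.75)·(-0.75) + (2.75)·(1.25)) / 3 = 5.25/3 = 1.75
  S[X_2,X_2] = ((-1.75)·(-1.75) + (1.25)·(1.25) + (-0.75)·(-0.75) + (1.25)·(1.25)) / 3 = 6.75/3 = 2.25

S is symmetric (S[j,i] = S[i,j]). Assembling:

S = [[4.9167, 1.75],
 [1.75, 2.25]]


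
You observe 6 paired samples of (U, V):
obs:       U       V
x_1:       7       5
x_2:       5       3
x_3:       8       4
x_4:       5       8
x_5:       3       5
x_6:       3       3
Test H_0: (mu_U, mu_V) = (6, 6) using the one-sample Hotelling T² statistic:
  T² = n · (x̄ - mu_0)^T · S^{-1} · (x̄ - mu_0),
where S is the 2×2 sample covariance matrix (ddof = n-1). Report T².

Step 1 — sample mean vector:
  mean(U) = (7 + 5 + 8 + 5 + 3 + 3) / 6 = 31/6 = 5.1667
  mean(V) = (5 + 3 + 4 + 8 + 5 + 3) / 6 = 28/6 = 4.6667
  x̄ = (5.1667, 4.6667),  deviation x̄ - mu_0 = (5.1667, 4.6667) - (6, 6) = (-0.8333, -1.3333).

Step 2 — sample covariance matrix, S[i,j] = (1/(n-1)) · Σ_k (x_{k,i} - mean_i) · (x_{k,j} - mean_j), divisor n-1 = 5:
  S[U,U] = ((1.8333)·(1.8333) + (-0.1667)·(-0.1667) + (2.8333)·(2.8333) + (-0.1667)·(-0.1667) + (-2.1667)·(-2.1667) + (-2.1667)·(-2.1667)) / 5 = 20.8333/5 = 4.1667
  S[U,V] = ((1.8333)·(0.3333) + (-0.1667)·(-1.6667) + (2.8333)·(-0.6667) + (-0.1667)·(3.3333) + (-2.1667)·(0.3333) + (-2.1667)·(-1.6667)) / 5 = 1.3333/5 = 0.2667
  S[V,V] = ((0.3333)·(0.3333) + (-1.6667)·(-1.6667) + (-0.6667)·(-0.6667) + (3.3333)·(3.3333) + (0.3333)·(0.3333) + (-1.6667)·(-1.6667)) / 5 = 17.3333/5 = 3.4667
  S = [[4.1667, 0.2667],
 [0.2667, 3.4667]].

Step 3 — invert S. det(S) = 4.1667·3.4667 - (0.2667)² = 14.3733.
  S^{-1} = (1/det) · [[d, -b], [-b, a]] = [[0.2412, -0.0186],
 [-0.0186, 0.2899]].

Step 4 — quadratic form (x̄ - mu_0)^T · S^{-1} · (x̄ - mu_0):
  S^{-1} · (x̄ - mu_0) = (-0.1763, -0.3711),
  (x̄ - mu_0)^T · [...] = (-0.8333)·(-0.1763) + (-1.3333)·(-0.3711) = 0.6416.

Step 5 — scale by n: T² = 6 · 0.6416 = 3.8497.

T² ≈ 3.8497


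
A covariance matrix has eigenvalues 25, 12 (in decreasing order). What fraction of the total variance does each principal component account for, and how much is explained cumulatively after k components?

Step 1 — total variance = trace(Sigma) = Σ λ_i = 25 + 12 = 37.

Step 2 — fraction explained by component i = λ_i / Σ λ:
  PC1: 25/37 = 0.6757
  PC2: 12/37 = 0.3243

Step 3 — cumulative fraction after k components = (λ_1 + ... + λ_k) / Σ λ:
  k = 1: 25/37 = 0.6757
  k = 2: (25 + 12)/37 = 37/37 = 1

Summary (fraction, with percent):

explained: PC1 0.6757 (67.57%), PC2 0.3243 (32.43%);  cumulative: 0.6757, 1


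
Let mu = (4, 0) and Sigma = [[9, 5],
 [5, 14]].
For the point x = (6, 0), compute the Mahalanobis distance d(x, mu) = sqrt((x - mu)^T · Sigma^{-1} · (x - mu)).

Step 1 — centre the observation: (x - mu) = (2, 0).

Step 2 — invert Sigma. det(Sigma) = 9·14 - (5)² = 101.
  Sigma^{-1} = (1/det) · [[d, -b], [-b, a]] = [[0.1386, -0.0495],
 [-0.0495, 0.0891]].

Step 3 — form the quadratic (x - mu)^T · Sigma^{-1} · (x - mu):
  Sigma^{-1} · (x - mu) = (0.2772, -0.099).
  (x - mu)^T · [Sigma^{-1} · (x - mu)] = (2)·(0.2772) + (0)·(-0.099) = 0.5545.

Step 4 — take square root: d = √(0.5545) ≈ 0.7446.

d(x, mu) = √(0.5545) ≈ 0.7446


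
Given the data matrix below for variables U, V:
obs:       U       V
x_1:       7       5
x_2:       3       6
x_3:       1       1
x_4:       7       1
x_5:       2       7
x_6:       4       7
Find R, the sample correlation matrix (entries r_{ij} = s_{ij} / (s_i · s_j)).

Step 1 — column means:
  mean(U) = (7 + 3 + 1 + 7 + 2 + 4) / 6 = 24/6 = 4
  mean(V) = (5 + 6 + 1 + 1 + 7 + 7) / 6 = 27/6 = 4.5

Step 2 — sample variances and covariances s[i,j] = (1/(n-1)) · Σ_k (x_{k,i} - mean_i) · (x_{k,j} - mean_j), with n-1 = 5:
  s[U,U] = ((3)·(3) + (-1)·(-1) + (-3)·(-3) + (3)·(3) + (-2)·(-2) + (0)·(0)) / 5 = 32/5 = 6.4
  s[U,V] = ((3)·(0.5) + (-1)·(1.5) + (-3)·(-3.5) + (3)·(-3.5) + (-2)·(2.5) + (0)·(2.5)) / 5 = -5/5 = -1
  s[V,V] = ((0.5)·(0.5) + (1.5)·(1.5) + (-3.5)·(-3.5) + (-3.5)·(-3.5) + (2.5)·(2.5) + (2.5)·(2.5)) / 5 = 39.5/5 = 7.9
  Sample standard deviations s_i = √(s[i,i]):
  s(U) = √(6.4) = 2.5298
  s(V) = √(7.9) = 2.8107

Step 3 — r_{ij} = s_{ij} / (s_i · s_j):
  r[U,U] = 1 (diagonal).
  r[U,V] = -1 / (2.5298 · 2.8107) = -1 / 7.1106 = -0.1406
  r[V,V] = 1 (diagonal).

R is symmetric with unit diagonal. Assembling:

R = [[1, -0.1406],
 [-0.1406, 1]]


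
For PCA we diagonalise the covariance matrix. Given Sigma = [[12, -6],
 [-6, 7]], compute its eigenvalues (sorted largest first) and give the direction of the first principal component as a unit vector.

Step 1 — characteristic polynomial of 2×2 Sigma:
  det(Sigma - λI) = λ² - trace · λ + det = 0.
  trace = 12 + 7 = 19, det = 12·7 - (-6)² = 48.
Step 2 — discriminant:
  Δ = trace² - 4·det = 361 - 192 = 169.
Step 3 — eigenvalues:
  λ = (trace ± √Δ)/2 = (19 ± 13)/2,
  λ_1 = 16,  λ_2 = 3.

Step 4 — unit eigenvector for λ_1: solve (Sigma - λ_1 I)v = 0. First row:
  (12 - 16)·v_x + (-6)·v_y = 0, i.e. (-4)·v_x + (-6)·v_y = 0,
  so v ∝ (b, λ_1 - a) = (-6, 4); multiply by -1 so the first entry is positive: u = (6, -4).
  ||u|| = √((6)² + (-4)²) = √(52) ≈ 7.2111,
  v_1 = u/||u|| ≈ (0.8321, -0.5547) (||v_1|| = 1).

λ_1 = 16,  λ_2 = 3;  v_1 ≈ (0.8321, -0.5547)


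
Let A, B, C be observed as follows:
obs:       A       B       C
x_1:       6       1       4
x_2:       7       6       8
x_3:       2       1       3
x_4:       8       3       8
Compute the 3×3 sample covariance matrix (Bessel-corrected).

Step 1 — column means:
  mean(A) = (6 + 7 + 2 + 8) / 4 = 23/4 = 5.75
  mean(B) = (1 + 6 + 1 + 3) / 4 = 11/4 = 2.75
  mean(C) = (4 + 8 + 3 + 8) / 4 = 23/4 = 5.75

Step 2 — sample covariance S[i,j] = (1/(n-1)) · Σ_k (x_{k,i} - mean_i) · (x_{k,j} - mean_j), with n-1 = 3.
  S[A,A] = ((0.25)·(0.25) + (1.25)·(1.25) + (-3.75)·(-3.75) + (2.25)·(2.25)) / 3 = 20.75/3 = 6.9167
  S[A,B] = ((0.25)·(-1.75) + (1.25)·(3.25) + (-3.75)·(-1.75) + (2.25)·(0.25)) / 3 = 10.75/3 = 3.5833
  S[A,C] = ((0.25)·(-1.75) + (1.25)·(2.25) + (-3.75)·(-2.75) + (2.25)·(2.25)) / 3 = 17.75/3 = 5.9167
  S[B,B] = ((-1.75)·(-1.75) + (3.25)·(3.25) + (-1.75)·(-1.75) + (0.25)·(0.25)) / 3 = 16.75/3 = 5.5833
  S[B,C] = ((-1.75)·(-1.75) + (3.25)·(2.25) + (-1.75)·(-2.75) + (0.25)·(2.25)) / 3 = 15.75/3 = 5.25
  S[C,C] = ((-1.75)·(-1.75) + (2.25)·(2.25) + (-2.75)·(-2.75) + (2.25)·(2.25)) / 3 = 20.75/3 = 6.9167

S is symmetric (S[j,i] = S[i,j]). Assembling:

S = [[6.9167, 3.5833, 5.9167],
 [3.5833, 5.5833, 5.25],
 [5.9167, 5.25, 6.9167]]


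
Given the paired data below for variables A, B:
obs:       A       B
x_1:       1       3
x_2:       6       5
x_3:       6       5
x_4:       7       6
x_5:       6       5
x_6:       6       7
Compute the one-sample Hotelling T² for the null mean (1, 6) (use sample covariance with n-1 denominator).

Step 1 — sample mean vector:
  mean(A) = (1 + 6 + 6 + 7 + 6 + 6) / 6 = 32/6 = 5.3333
  mean(B) = (3 + 5 + 5 + 6 + 5 + 7) / 6 = 31/6 = 5.1667
  x̄ = (5.3333, 5.1667),  deviation x̄ - mu_0 = (5.3333, 5.1667) - (1, 6) = (4.3333, -0.8333).

Step 2 — sample covariance matrix, S[i,j] = (1/(n-1)) · Σ_k (x_{k,i} - mean_i) · (x_{k,j} - mean_j), divisor n-1 = 5:
  S[A,A] = ((-4.3333)·(-4.3333) + (0.6667)·(0.6667) + (0.6667)·(0.6667) + (1.6667)·(1.6667) + (0.6667)·(0.6667) + (0.6667)·(0.6667)) / 5 = 23.3333/5 = 4.6667
  S[A,B] = ((-4.3333)·(-2.1667) + (0.6667)·(-0.1667) + (0.6667)·(-0.1667) + (1.6667)·(0.8333) + (0.6667)·(-0.1667) + (0.6667)·(1.8333)) / 5 = 11.6667/5 = 2.3333
  S[B,B] = ((-2.1667)·(-2.1667) + (-0.1667)·(-0.1667) + (-0.1667)·(-0.1667) + (0.8333)·(0.8333) + (-0.1667)·(-0.1667) + (1.8333)·(1.8333)) / 5 = 8.8333/5 = 1.7667
  S = [[4.6667, 2.3333],
 [2.3333, 1.7667]].

Step 3 — invert S. det(S) = 4.6667·1.7667 - (2.3333)² = 2.8.
  S^{-1} = (1/det) · [[d, -b], [-b, a]] = [[0.631, -0.8333],
 [-0.8333, 1.6667]].

Step 4 — quadratic form (x̄ - mu_0)^T · S^{-1} · (x̄ - mu_0):
  S^{-1} · (x̄ - mu_0) = (3.4286, -5),
  (x̄ - mu_0)^T · [...] = (4.3333)·(3.4286) + (-0.8333)·(-5) = 19.0238.

Step 5 — scale by n: T² = 6 · 19.0238 = 114.1429.

T² ≈ 114.1429


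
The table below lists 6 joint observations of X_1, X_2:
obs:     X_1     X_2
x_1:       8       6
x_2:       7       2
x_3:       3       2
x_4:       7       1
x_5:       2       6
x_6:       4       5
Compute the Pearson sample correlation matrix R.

Step 1 — column means:
  mean(X_1) = (8 + 7 + 3 + 7 + 2 + 4) / 6 = 31/6 = 5.1667
  mean(X_2) = (6 + 2 + 2 + 1 + 6 + 5) / 6 = 22/6 = 3.6667

Step 2 — sample variances and covariances s[i,j] = (1/(n-1)) · Σ_k (x_{k,i} - mean_i) · (x_{k,j} - mean_j), with n-1 = 5:
  s[X_1,X_1] = ((2.8333)·(2.8333) + (1.8333)·(1.8333) + (-2.1667)·(-2.1667) + (1.8333)·(1.8333) + (-3.1667)·(-3.1667) + (-1.1667)·(-1.1667)) / 5 = 30.8333/5 = 6.1667
  s[X_1,X_2] = ((2.8333)·(2.3333) + (1.8333)·(-1.6667) + (-2.1667)·(-1.6667) + (1.8333)·(-2.6667) + (-3.1667)·(2.3333) + (-1.1667)·(1.3333)) / 5 = -6.6667/5 = -1.3333
  s[X_2,X_2] = ((2.3333)·(2.3333) + (-1.6667)·(-1.6667) + (-1.6667)·(-1.6667) + (-2.6667)·(-2.6667) + (2.3333)·(2.3333) + (1.3333)·(1.3333)) / 5 = 25.3333/5 = 5.0667
  Sample standard deviations s_i = √(s[i,i]):
  s(X_1) = √(6.1667) = 2.4833
  s(X_2) = √(5.0667) = 2.2509

Step 3 — r_{ij} = s_{ij} / (s_i · s_j):
  r[X_1,X_1] = 1 (diagonal).
  r[X_1,X_2] = -1.3333 / (2.4833 · 2.2509) = -1.3333 / 5.5897 = -0.2385
  r[X_2,X_2] = 1 (diagonal).

R is symmetric with unit diagonal. Assembling:

R = [[1, -0.2385],
 [-0.2385, 1]]


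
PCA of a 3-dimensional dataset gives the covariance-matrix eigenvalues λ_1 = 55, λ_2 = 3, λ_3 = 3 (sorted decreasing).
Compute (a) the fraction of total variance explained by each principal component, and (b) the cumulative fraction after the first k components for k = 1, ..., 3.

Step 1 — total variance = trace(Sigma) = Σ λ_i = 55 + 3 + 3 = 61.

Step 2 — fraction explained by component i = λ_i / Σ λ:
  PC1: 55/61 = 0.9016
  PC2: 3/61 = 0.0492
  PC3: 3/61 = 0.0492

Step 3 — cumulative fraction after k components = (λ_1 + ... + λ_k) / Σ λ:
  k = 1: 55/61 = 0.9016
  k = 2: (55 + 3)/61 = 58/61 = 0.9508
  k = 3: (55 + 3 + 3)/61 = 61/61 = 1

Summary (fraction, with percent):

explained: PC1 0.9016 (90.16%), PC2 0.0492 (4.92%), PC3 0.0492 (4.92%);  cumulative: 0.9016, 0.9508, 1


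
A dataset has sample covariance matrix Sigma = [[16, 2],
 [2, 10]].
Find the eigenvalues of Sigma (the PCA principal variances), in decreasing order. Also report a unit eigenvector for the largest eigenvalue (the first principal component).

Step 1 — characteristic polynomial of 2×2 Sigma:
  det(Sigma - λI) = λ² - trace · λ + det = 0.
  trace = 16 + 10 = 26, det = 16·10 - (2)² = 156.
Step 2 — discriminant:
  Δ = trace² - 4·det = 676 - 624 = 52.
Step 3 — eigenvalues:
  λ = (trace ± √Δ)/2 = (26 ± 7.2111)/2,
  λ_1 = 16.6056,  λ_2 = 9.3944.

Step 4 — unit eigenvector for λ_1: solve (Sigma - λ_1 I)v = 0. First row:
  (16 - 16.6056)·v_x + (2)·v_y = 0, i.e. (-0.6056)·v_x + (2)·v_y = 0,
  so v ∝ (b, λ_1 - a) = (2, 0.6056) = u.
  ||u|| = √((2)² + (0.6056)²) = √(4.3667) ≈ 2.0897,
  v_1 = u/||u|| ≈ (0.9571, 0.2898) (||v_1|| = 1).

λ_1 = 16.6056,  λ_2 = 9.3944;  v_1 ≈ (0.9571, 0.2898)


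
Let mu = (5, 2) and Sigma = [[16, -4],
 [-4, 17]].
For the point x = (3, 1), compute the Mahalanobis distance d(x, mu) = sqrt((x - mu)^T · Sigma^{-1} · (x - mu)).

Step 1 — centre the observation: (x - mu) = (-2, -1).

Step 2 — invert Sigma. det(Sigma) = 16·17 - (-4)² = 256.
  Sigma^{-1} = (1/det) · [[d, -b], [-b, a]] = [[0.0664, 0.0156],
 [0.0156, 0.0625]].

Step 3 — form the quadratic (x - mu)^T · Sigma^{-1} · (x - mu):
  Sigma^{-1} · (x - mu) = (-0.1484, -0.0938).
  (x - mu)^T · [Sigma^{-1} · (x - mu)] = (-2)·(-0.1484) + (-1)·(-0.0938) = 0.3906.

Step 4 — take square root: d = √(0.3906) ≈ 0.625.

d(x, mu) = √(0.3906) ≈ 0.625


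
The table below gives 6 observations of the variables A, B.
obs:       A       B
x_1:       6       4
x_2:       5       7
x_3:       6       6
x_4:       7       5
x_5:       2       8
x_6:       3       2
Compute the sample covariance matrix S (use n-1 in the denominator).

Step 1 — column means:
  mean(A) = (6 + 5 + 6 + 7 + 2 + 3) / 6 = 29/6 = 4.8333
  mean(B) = (4 + 7 + 6 + 5 + 8 + 2) / 6 = 32/6 = 5.3333

Step 2 — sample covariance S[i,j] = (1/(n-1)) · Σ_k (x_{k,i} - mean_i) · (x_{k,j} - mean_j), with n-1 = 5.
  S[A,A] = ((1.1667)·(1.1667) + (0.1667)·(0.1667) + (1.1667)·(1.1667) + (2.1667)·(2.1667) + (-2.8333)·(-2.8333) + (-1.8333)·(-1.8333)) / 5 = 18.8333/5 = 3.7667
  S[A,B] = ((1.1667)·(-1.3333) + (0.1667)·(1.6667) + (1.1667)·(0.6667) + (2.1667)·(-0.3333) + (-2.8333)·(2.6667) + (-1.8333)·(-3.3333)) / 5 = -2.6667/5 = -0.5333
  S[B,B] = ((-1.3333)·(-1.3333) + (1.6667)·(1.6667) + (0.6667)·(0.6667) + (-0.3333)·(-0.3333) + (2.6667)·(2.6667) + (-3.3333)·(-3.3333)) / 5 = 23.3333/5 = 4.6667

S is symmetric (S[j,i] = S[i,j]). Assembling:

S = [[3.7667, -0.5333],
 [-0.5333, 4.6667]]


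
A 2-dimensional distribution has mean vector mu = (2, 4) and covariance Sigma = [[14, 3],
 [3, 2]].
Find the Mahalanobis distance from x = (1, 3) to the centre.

Step 1 — centre the observation: (x - mu) = (-1, -1).

Step 2 — invert Sigma. det(Sigma) = 14·2 - (3)² = 19.
  Sigma^{-1} = (1/det) · [[d, -b], [-b, a]] = [[0.1053, -0.1579],
 [-0.1579, 0.7368]].

Step 3 — form the quadratic (x - mu)^T · Sigma^{-1} · (x - mu):
  Sigma^{-1} · (x - mu) = (0.0526, -0.5789).
  (x - mu)^T · [Sigma^{-1} · (x - mu)] = (-1)·(0.0526) + (-1)·(-0.5789) = 0.5263.

Step 4 — take square root: d = √(0.5263) ≈ 0.7255.

d(x, mu) = √(0.5263) ≈ 0.7255


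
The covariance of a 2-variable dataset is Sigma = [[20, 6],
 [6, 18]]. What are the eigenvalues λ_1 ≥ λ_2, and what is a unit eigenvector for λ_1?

Step 1 — characteristic polynomial of 2×2 Sigma:
  det(Sigma - λI) = λ² - trace · λ + det = 0.
  trace = 20 + 18 = 38, det = 20·18 - (6)² = 324.
Step 2 — discriminant:
  Δ = trace² - 4·det = 1444 - 1296 = 148.
Step 3 — eigenvalues:
  λ = (trace ± √Δ)/2 = (38 ± 12.1655)/2,
  λ_1 = 25.0828,  λ_2 = 12.9172.

Step 4 — unit eigenvector for λ_1: solve (Sigma - λ_1 I)v = 0. First row:
  (20 - 25.0828)·v_x + (6)·v_y = 0, i.e. (-5.0828)·v_x + (6)·v_y = 0,
  so v ∝ (b, λ_1 - a) = (6, 5.0828) = u.
  ||u|| = √((6)² + (5.0828)²) = √(61.8345) ≈ 7.8635,
  v_1 = u/||u|| ≈ (0.763, 0.6464) (||v_1|| = 1).

λ_1 = 25.0828,  λ_2 = 12.9172;  v_1 ≈ (0.763, 0.6464)


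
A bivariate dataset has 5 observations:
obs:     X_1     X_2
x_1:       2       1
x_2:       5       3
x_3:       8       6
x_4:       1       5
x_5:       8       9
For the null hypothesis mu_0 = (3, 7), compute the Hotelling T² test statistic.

Step 1 — sample mean vector:
  mean(X_1) = (2 + 5 + 8 + 1 + 8) / 5 = 24/5 = 4.8
  mean(X_2) = (1 + 3 + 6 + 5 + 9) / 5 = 24/5 = 4.8
  x̄ = (4.8, 4.8),  deviation x̄ - mu_0 = (4.8, 4.8) - (3, 7) = (1.8, -2.2).

Step 2 — sample covariance matrix, S[i,j] = (1/(n-1)) · Σ_k (x_{k,i} - mean_i) · (x_{k,j} - mean_j), divisor n-1 = 4:
  S[X_1,X_1] = ((-2.8)·(-2.8) + (0.2)·(0.2) + (3.2)·(3.2) + (-3.8)·(-3.8) + (3.2)·(3.2)) / 4 = 42.8/4 = 10.7
  S[X_1,X_2] = ((-2.8)·(-3.8) + (0.2)·(-1.8) + (3.2)·(1.2) + (-3.8)·(0.2) + (3.2)·(4.2)) / 4 = 26.8/4 = 6.7
  S[X_2,X_2] = ((-3.8)·(-3.8) + (-1.8)·(-1.8) + (1.2)·(1.2) + (0.2)·(0.2) + (4.2)·(4.2)) / 4 = 36.8/4 = 9.2
  S = [[10.7, 6.7],
 [6.7, 9.2]].

Step 3 — invert S. det(S) = 10.7·9.2 - (6.7)² = 53.55.
  S^{-1} = (1/det) · [[d, -b], [-b, a]] = [[0.1718, -0.1251],
 [-0.1251, 0.1998]].

Step 4 — quadratic form (x̄ - mu_0)^T · S^{-1} · (x̄ - mu_0):
  S^{-1} · (x̄ - mu_0) = (0.5845, -0.6648),
  (x̄ - mu_0)^T · [...] = (1.8)·(0.5845) + (-2.2)·(-0.6648) = 2.5147.

Step 5 — scale by n: T² = 5 · 2.5147 = 12.5733.

T² ≈ 12.5733


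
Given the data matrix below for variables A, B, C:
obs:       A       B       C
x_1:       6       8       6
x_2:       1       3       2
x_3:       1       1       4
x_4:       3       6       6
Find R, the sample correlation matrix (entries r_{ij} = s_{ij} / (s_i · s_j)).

Step 1 — column means:
  mean(A) = (6 + 1 + 1 + 3) / 4 = 11/4 = 2.75
  mean(B) = (8 + 3 + 1 + 6) / 4 = 18/4 = 4.5
  mean(C) = (6 + 2 + 4 + 6) / 4 = 18/4 = 4.5

Step 2 — sample variances and covariances s[i,j] = (1/(n-1)) · Σ_k (x_{k,i} - mean_i) · (x_{k,j} - mean_j), with n-1 = 3:
  s[A,A] = ((3.25)·(3.25) + (-1.75)·(-1.75) + (-1.75)·(-1.75) + (0.25)·(0.25)) / 3 = 16.75/3 = 5.5833
  s[A,B] = ((3.25)·(3.5) + (-1.75)·(-1.5) + (-1.75)·(-3.5) + (0.25)·(1.5)) / 3 = 20.5/3 = 6.8333
  s[A,C] = ((3.25)·(1.5) + (-1.75)·(-2.5) + (-1.75)·(-0.5) + (0.25)·(1.5)) / 3 = 10.5/3 = 3.5
  s[B,B] = ((3.5)·(3.5) + (-1.5)·(-1.5) + (-3.5)·(-3.5) + (1.5)·(1.5)) / 3 = 29/3 = 9.6667
  s[B,C] = ((3.5)·(1.5) + (-1.5)·(-2.5) + (-3.5)·(-0.5) + (1.5)·(1.5)) / 3 = 13/3 = 4.3333
  s[C,C] = ((1.5)·(1.5) + (-2.5)·(-2.5) + (-0.5)·(-0.5) + (1.5)·(1.5)) / 3 = 11/3 = 3.6667
  Sample standard deviations s_i = √(s[i,i]):
  s(A) = √(5.5833) = 2.3629
  s(B) = √(9.6667) = 3.1091
  s(C) = √(3.6667) = 1.9149

Step 3 — r_{ij} = s_{ij} / (s_i · s_j):
  r[A,A] = 1 (diagonal).
  r[A,B] = 6.8333 / (2.3629 · 3.1091) = 6.8333 / 7.3466 = 0.9301
  r[A,C] = 3.5 / (2.3629 · 1.9149) = 3.5 / 4.5246 = 0.7735
  r[B,B] = 1 (diagonal).
  r[B,C] = 4.3333 / (3.1091 · 1.9149) = 4.3333 / 5.9535 = 0.7279
  r[C,C] = 1 (diagonal).

R is symmetric with unit diagonal. Assembling:

R = [[1, 0.9301, 0.7735],
 [0.9301, 1, 0.7279],
 [0.7735, 0.7279, 1]]


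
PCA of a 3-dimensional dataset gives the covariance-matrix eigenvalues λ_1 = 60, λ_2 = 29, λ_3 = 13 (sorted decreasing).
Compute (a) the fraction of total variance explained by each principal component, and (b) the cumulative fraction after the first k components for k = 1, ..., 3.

Step 1 — total variance = trace(Sigma) = Σ λ_i = 60 + 29 + 13 = 102.

Step 2 — fraction explained by component i = λ_i / Σ λ:
  PC1: 60/102 = 0.5882
  PC2: 29/102 = 0.2843
  PC3: 13/102 = 0.1275

Step 3 — cumulative fraction after k components = (λ_1 + ... + λ_k) / Σ λ:
  k = 1: 60/102 = 0.5882
  k = 2: (60 + 29)/102 = 89/102 = 0.8725
  k = 3: (60 + 29 + 13)/102 = 102/102 = 1

Summary (fraction, with percent):

explained: PC1 0.5882 (58.82%), PC2 0.2843 (28.43%), PC3 0.1275 (12.75%);  cumulative: 0.5882, 0.8725, 1


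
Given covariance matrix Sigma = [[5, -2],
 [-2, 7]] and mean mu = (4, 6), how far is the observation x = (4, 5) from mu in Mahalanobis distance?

Step 1 — centre the observation: (x - mu) = (0, -1).

Step 2 — invert Sigma. det(Sigma) = 5·7 - (-2)² = 31.
  Sigma^{-1} = (1/det) · [[d, -b], [-b, a]] = [[0.2258, 0.0645],
 [0.0645, 0.1613]].

Step 3 — form the quadratic (x - mu)^T · Sigma^{-1} · (x - mu):
  Sigma^{-1} · (x - mu) = (-0.0645, -0.1613).
  (x - mu)^T · [Sigma^{-1} · (x - mu)] = (0)·(-0.0645) + (-1)·(-0.1613) = 0.1613.

Step 4 — take square root: d = √(0.1613) ≈ 0.4016.

d(x, mu) = √(0.1613) ≈ 0.4016


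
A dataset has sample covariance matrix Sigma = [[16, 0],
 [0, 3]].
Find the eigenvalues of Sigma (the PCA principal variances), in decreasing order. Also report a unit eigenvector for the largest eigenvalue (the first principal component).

Step 1 — characteristic polynomial of 2×2 Sigma:
  det(Sigma - λI) = λ² - trace · λ + det = 0.
  trace = 16 + 3 = 19, det = 16·3 - (0)² = 48.
Step 2 — discriminant:
  Δ = trace² - 4·det = 361 - 192 = 169.
Step 3 — eigenvalues:
  λ = (trace ± √Δ)/2 = (19 ± 13)/2,
  λ_1 = 16,  λ_2 = 3.

Step 4 — unit eigenvector for λ_1: Sigma is diagonal, so its eigenvectors are the coordinate axes. λ_1 = 16 is the diagonal entry on the first coordinate axis, hence
  v_1 = (1, 0) (||v_1|| = 1).

λ_1 = 16,  λ_2 = 3;  v_1 ≈ (1, 0)


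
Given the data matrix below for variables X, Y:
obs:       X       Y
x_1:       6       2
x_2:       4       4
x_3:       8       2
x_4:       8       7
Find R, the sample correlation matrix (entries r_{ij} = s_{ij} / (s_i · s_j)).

Step 1 — column means:
  mean(X) = (6 + 4 + 8 + 8) / 4 = 26/4 = 6.5
  mean(Y) = (2 + 4 + 2 + 7) / 4 = 15/4 = 3.75

Step 2 — sample variances and covariances s[i,j] = (1/(n-1)) · Σ_k (x_{k,i} - mean_i) · (x_{k,j} - mean_j), with n-1 = 3:
  s[X,X] = ((-0.5)·(-0.5) + (-2.5)·(-2.5) + (1.5)·(1.5) + (1.5)·(1.5)) / 3 = 11/3 = 3.6667
  s[X,Y] = ((-0.5)·(-1.75) + (-2.5)·(0.25) + (1.5)·(-1.75) + (1.5)·(3.25)) / 3 = 2.5/3 = 0.8333
  s[Y,Y] = ((-1.75)·(-1.75) + (0.25)·(0.25) + (-1.75)·(-1.75) + (3.25)·(3.25)) / 3 = 16.75/3 = 5.5833
  Sample standard deviations s_i = √(s[i,i]):
  s(X) = √(3.6667) = 1.9149
  s(Y) = √(5.5833) = 2.3629

Step 3 — r_{ij} = s_{ij} / (s_i · s_j):
  r[X,X] = 1 (diagonal).
  r[X,Y] = 0.8333 / (1.9149 · 2.3629) = 0.8333 / 4.5246 = 0.1842
  r[Y,Y] = 1 (diagonal).

R is symmetric with unit diagonal. Assembling:

R = [[1, 0.1842],
 [0.1842, 1]]


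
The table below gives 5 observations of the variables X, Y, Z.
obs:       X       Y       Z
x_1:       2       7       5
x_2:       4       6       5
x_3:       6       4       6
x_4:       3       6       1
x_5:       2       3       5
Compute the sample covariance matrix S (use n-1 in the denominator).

Step 1 — column means:
  mean(X) = (2 + 4 + 6 + 3 + 2) / 5 = 17/5 = 3.4
  mean(Y) = (7 + 6 + 4 + 6 + 3) / 5 = 26/5 = 5.2
  mean(Z) = (5 + 5 + 6 + 1 + 5) / 5 = 22/5 = 4.4

Step 2 — sample covariance S[i,j] = (1/(n-1)) · Σ_k (x_{k,i} - mean_i) · (x_{k,j} - mean_j), with n-1 = 4.
  S[X,X] = ((-1.4)·(-1.4) + (0.6)·(0.6) + (2.6)·(2.6) + (-0.4)·(-0.4) + (-1.4)·(-1.4)) / 4 = 11.2/4 = 2.8
  S[X,Y] = ((-1.4)·(1.8) + (0.6)·(0.8) + (2.6)·(-1.2) + (-0.4)·(0.8) + (-1.4)·(-2.2)) / 4 = -2.4/4 = -0.6
  S[X,Z] = ((-1.4)·(0.6) + (0.6)·(0.6) + (2.6)·(1.6) + (-0.4)·(-3.4) + (-1.4)·(0.6)) / 4 = 4.2/4 = 1.05
  S[Y,Y] = ((1.8)·(1.8) + (0.8)·(0.8) + (-1.2)·(-1.2) + (0.8)·(0.8) + (-2.2)·(-2.2)) / 4 = 10.8/4 = 2.7
  S[Y,Z] = ((1.8)·(0.6) + (0.8)·(0.6) + (-1.2)·(1.6) + (0.8)·(-3.4) + (-2.2)·(0.6)) / 4 = -4.4/4 = -1.1
  S[Z,Z] = ((0.6)·(0.6) + (0.6)·(0.6) + (1.6)·(1.6) + (-3.4)·(-3.4) + (0.6)·(0.6)) / 4 = 15.2/4 = 3.8

S is symmetric (S[j,i] = S[i,j]). Assembling:

S = [[2.8, -0.6, 1.05],
 [-0.6, 2.7, -1.1],
 [1.05, -1.1, 3.8]]


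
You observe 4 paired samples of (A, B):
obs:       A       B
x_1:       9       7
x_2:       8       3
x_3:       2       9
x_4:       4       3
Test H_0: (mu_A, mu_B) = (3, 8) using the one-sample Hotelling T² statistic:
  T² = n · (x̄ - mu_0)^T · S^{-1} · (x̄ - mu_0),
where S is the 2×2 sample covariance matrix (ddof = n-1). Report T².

Step 1 — sample mean vector:
  mean(A) = (9 + 8 + 2 + 4) / 4 = 23/4 = 5.75
  mean(B) = (7 + 3 + 9 + 3) / 4 = 22/4 = 5.5
  x̄ = (5.75, 5.5),  deviation x̄ - mu_0 = (5.75, 5.5) - (3, 8) = (2.75, -2.5).

Step 2 — sample covariance matrix, S[i,j] = (1/(n-1)) · Σ_k (x_{k,i} - mean_i) · (x_{k,j} - mean_j), divisor n-1 = 3:
  S[A,A] = ((3.25)·(3.25) + (2.25)·(2.25) + (-3.75)·(-3.75) + (-1.75)·(-1.75)) / 3 = 32.75/3 = 10.9167
  S[A,B] = ((3.25)·(1.5) + (2.25)·(-2.5) + (-3.75)·(3.5) + (-1.75)·(-2.5)) / 3 = -9.5/3 = -3.1667
  S[B,B] = ((1.5)·(1.5) + (-2.5)·(-2.5) + (3.5)·(3.5) + (-2.5)·(-2.5)) / 3 = 27/3 = 9
  S = [[10.9167, -3.1667],
 [-3.1667, 9]].

Step 3 — invert S. det(S) = 10.9167·9 - (-3.1667)² = 88.2222.
  S^{-1} = (1/det) · [[d, -b], [-b, a]] = [[0.102, 0.0359],
 [0.0359, 0.1237]].

Step 4 — quadratic form (x̄ - mu_0)^T · S^{-1} · (x̄ - mu_0):
  S^{-1} · (x̄ - mu_0) = (0.1908, -0.2106),
  (x̄ - mu_0)^T · [...] = (2.75)·(0.1908) + (-2.5)·(-0.2106) = 1.0513.

Step 5 — scale by n: T² = 4 · 1.0513 = 4.2053.

T² ≈ 4.2053


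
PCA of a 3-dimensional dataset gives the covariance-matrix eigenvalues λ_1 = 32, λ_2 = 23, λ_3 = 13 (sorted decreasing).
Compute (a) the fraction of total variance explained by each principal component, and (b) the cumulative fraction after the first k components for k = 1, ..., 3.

Step 1 — total variance = trace(Sigma) = Σ λ_i = 32 + 23 + 13 = 68.

Step 2 — fraction explained by component i = λ_i / Σ λ:
  PC1: 32/68 = 0.4706
  PC2: 23/68 = 0.3382
  PC3: 13/68 = 0.1912

Step 3 — cumulative fraction after k components = (λ_1 + ... + λ_k) / Σ λ:
  k = 1: 32/68 = 0.4706
  k = 2: (32 + 23)/68 = 55/68 = 0.8088
  k = 3: (32 + 23 + 13)/68 = 68/68 = 1

Summary (fraction, with percent):

explained: PC1 0.4706 (47.06%), PC2 0.3382 (33.82%), PC3 0.1912 (19.12%);  cumulative: 0.4706, 0.8088, 1


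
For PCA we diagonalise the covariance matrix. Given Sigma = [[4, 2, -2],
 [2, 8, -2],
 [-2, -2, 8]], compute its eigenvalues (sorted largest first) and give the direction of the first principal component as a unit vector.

Step 1 — characteristic polynomial p(λ) = det(λI - Sigma) = λ³ - tr·λ² + c_1·λ - det, where tr = trace, c_1 = sum of the principal 2×2 minors, det = det(Sigma):
  tr = 4 + 8 + 8 = 20,
  c_1 = (4·8 - (2)²) + (4·8 - (-2)²) + (8·8 - (-2)²) = 28 + 28 + 60 = 116,
  det = 4·(8·8 - (-2)²) - (2)·((2)·8 - (-2)·(-2)) + (-2)·((2)·(-2) - 8·(-2)) = 4·(60) - (2)·(12) + (-2)·(12) = 192.
  So p(λ) = λ³ - 20λ² + 116λ - 192.
Step 2 — look for an integer root (rational root theorem: any rational root is an integer divisor of 192). Testing λ = 6:
  p(6) = 216 - 720 + 696 - 192 = 0  ✓
  Dividing out (λ - 6): p(λ) = (λ - 6)(λ² - 14λ + 32).
Step 3 — remaining eigenvalues from the quadratic λ² - 14λ + 32 = 0:
  Δ = 14² - 4·32 = 196 - 128 = 68,  λ = (14 ± √68)/2 = (14 ± 8.2462)/2 ≈ 11.1231 or 2.8769.
  Sorted: λ_1 = 11.1231,  λ_2 = 6,  λ_3 = 2.8769  (check: sum = 20 = tr ✓).

Step 4 — unit eigenvector for λ_1 ≈ 11.1231: v spans the null space of (Sigma - λ_1 I), whose rows are
  r_1 = (-7.1231, 2, -2),  r_2 = (2, -3.1231, -2),  r_3 = (-2, -2, -3.1231).
  v is orthogonal to every row, so take v ∝ r_1 × r_2 = ((2)·(-2) - (-2)·(-3.1231), (-2)·(2) - (-7.1231)·(-2), (-7.1231)·(-3.1231) - (2)·(2)) ≈ (-10.2462, -18.2462, 18.2462).
  Rescale (multiply by -1 so the first nonzero entry is positive): u = (10.2462, 18.2462, -18.2462).
  ||u|| = √((10.2462)² + (18.2462)² + (-18.2462)²) = √(770.8333) ≈ 27.7639,  v_1 = u/||u|| ≈ (0.369, 0.6572, -0.6572) (||v_1|| = 1).

λ_1 = 11.1231,  λ_2 = 6,  λ_3 = 2.8769;  v_1 ≈ (0.369, 0.6572, -0.6572)


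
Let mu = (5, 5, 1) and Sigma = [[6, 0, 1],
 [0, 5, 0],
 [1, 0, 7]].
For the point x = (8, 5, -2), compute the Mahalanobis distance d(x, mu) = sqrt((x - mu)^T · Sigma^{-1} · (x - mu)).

Step 1 — centre the observation: (x - mu) = (3, 0, -3).

Step 2 — invert Sigma (cofactor / det for 3×3, or solve directly):
  Sigma^{-1} = [[0.1707, 0, -0.0244],
 [0, 0.2, 0],
 [-0.0244, 0, 0.1463]].

Step 3 — form the quadratic (x - mu)^T · Sigma^{-1} · (x - mu):
  Sigma^{-1} · (x - mu) = (0.5854, 0, -0.5122).
  (x - mu)^T · [Sigma^{-1} · (x - mu)] = (3)·(0.5854) + (0)·(0) + (-3)·(-0.5122) = 3.2927.

Step 4 — take square root: d = √(3.2927) ≈ 1.8146.

d(x, mu) = √(3.2927) ≈ 1.8146


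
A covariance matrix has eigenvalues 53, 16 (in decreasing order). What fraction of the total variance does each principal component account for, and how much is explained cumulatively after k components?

Step 1 — total variance = trace(Sigma) = Σ λ_i = 53 + 16 = 69.

Step 2 — fraction explained by component i = λ_i / Σ λ:
  PC1: 53/69 = 0.7681
  PC2: 16/69 = 0.2319

Step 3 — cumulative fraction after k components = (λ_1 + ... + λ_k) / Σ λ:
  k = 1: 53/69 = 0.7681
  k = 2: (53 + 16)/69 = 69/69 = 1

Summary (fraction, with percent):

explained: PC1 0.7681 (76.81%), PC2 0.2319 (23.19%);  cumulative: 0.7681, 1


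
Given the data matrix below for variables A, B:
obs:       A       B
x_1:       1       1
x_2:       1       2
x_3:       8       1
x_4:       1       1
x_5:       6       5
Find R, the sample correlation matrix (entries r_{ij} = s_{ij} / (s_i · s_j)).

Step 1 — column means:
  mean(A) = (1 + 1 + 8 + 1 + 6) / 5 = 17/5 = 3.4
  mean(B) = (1 + 2 + 1 + 1 + 5) / 5 = 10/5 = 2

Step 2 — sample variances and covariances s[i,j] = (1/(n-1)) · Σ_k (x_{k,i} - mean_i) · (x_{k,j} - mean_j), with n-1 = 4:
  s[A,A] = ((-2.4)·(-2.4) + (-2.4)·(-2.4) + (4.6)·(4.6) + (-2.4)·(-2.4) + (2.6)·(2.6)) / 4 = 45.2/4 = 11.3
  s[A,B] = ((-2.4)·(-1) + (-2.4)·(0) + (4.6)·(-1) + (-2.4)·(-1) + (2.6)·(3)) / 4 = 8/4 = 2
  s[B,B] = ((-1)·(-1) + (0)·(0) + (-1)·(-1) + (-1)·(-1) + (3)·(3)) / 4 = 12/4 = 3
  Sample standard deviations s_i = √(s[i,i]):
  s(A) = √(11.3) = 3.3615
  s(B) = √(3) = 1.7321

Step 3 — r_{ij} = s_{ij} / (s_i · s_j):
  r[A,A] = 1 (diagonal).
  r[A,B] = 2 / (3.3615 · 1.7321) = 2 / 5.8224 = 0.3435
  r[B,B] = 1 (diagonal).

R is symmetric with unit diagonal. Assembling:

R = [[1, 0.3435],
 [0.3435, 1]]


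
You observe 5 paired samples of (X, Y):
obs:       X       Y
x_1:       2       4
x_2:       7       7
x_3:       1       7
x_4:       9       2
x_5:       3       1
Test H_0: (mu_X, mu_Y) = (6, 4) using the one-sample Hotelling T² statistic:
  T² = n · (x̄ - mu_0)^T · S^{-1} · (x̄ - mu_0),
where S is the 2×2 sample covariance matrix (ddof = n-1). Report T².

Step 1 — sample mean vector:
  mean(X) = (2 + 7 + 1 + 9 + 3) / 5 = 22/5 = 4.4
  mean(Y) = (4 + 7 + 7 + 2 + 1) / 5 = 21/5 = 4.2
  x̄ = (4.4, 4.2),  deviation x̄ - mu_0 = (4.4, 4.2) - (6, 4) = (-1.6, 0.2).

Step 2 — sample covariance matrix, S[i,j] = (1/(n-1)) · Σ_k (x_{k,i} - mean_i) · (x_{k,j} - mean_j), divisor n-1 = 4:
  S[X,X] = ((-2.4)·(-2.4) + (2.6)·(2.6) + (-3.4)·(-3.4) + (4.6)·(4.6) + (-1.4)·(-1.4)) / 4 = 47.2/4 = 11.8
  S[X,Y] = ((-2.4)·(-0.2) + (2.6)·(2.8) + (-3.4)·(2.8) + (4.6)·(-2.2) + (-1.4)·(-3.2)) / 4 = -7.4/4 = -1.85
  S[Y,Y] = ((-0.2)·(-0.2) + (2.8)·(2.8) + (2.8)·(2.8) + (-2.2)·(-2.2) + (-3.2)·(-3.2)) / 4 = 30.8/4 = 7.7
  S = [[11.8, -1.85],
 [-1.85, 7.7]].

Step 3 — invert S. det(S) = 11.8·7.7 - (-1.85)² = 87.4375.
  S^{-1} = (1/det) · [[d, -b], [-b, a]] = [[0.0881, 0.0212],
 [0.0212, 0.135]].

Step 4 — quadratic form (x̄ - mu_0)^T · S^{-1} · (x̄ - mu_0):
  S^{-1} · (x̄ - mu_0) = (-0.1367, -0.0069),
  (x̄ - mu_0)^T · [...] = (-1.6)·(-0.1367) + (0.2)·(-0.0069) = 0.2173.

Step 5 — scale by n: T² = 5 · 0.2173 = 1.0865.

T² ≈ 1.0865


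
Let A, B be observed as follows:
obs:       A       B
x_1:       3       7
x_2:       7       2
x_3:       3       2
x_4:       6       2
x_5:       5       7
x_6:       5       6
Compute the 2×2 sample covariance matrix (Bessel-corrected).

Step 1 — column means:
  mean(A) = (3 + 7 + 3 + 6 + 5 + 5) / 6 = 29/6 = 4.8333
  mean(B) = (7 + 2 + 2 + 2 + 7 + 6) / 6 = 26/6 = 4.3333

Step 2 — sample covariance S[i,j] = (1/(n-1)) · Σ_k (x_{k,i} - mean_i) · (x_{k,j} - mean_j), with n-1 = 5.
  S[A,A] = ((-1.8333)·(-1.8333) + (2.1667)·(2.1667) + (-1.8333)·(-1.8333) + (1.1667)·(1.1667) + (0.1667)·(0.1667) + (0.1667)·(0.1667)) / 5 = 12.8333/5 = 2.5667
  S[A,B] = ((-1.8333)·(2.6667) + (2.1667)·(-2.3333) + (-1.8333)·(-2.3333) + (1.1667)·(-2.3333) + (0.1667)·(2.6667) + (0.1667)·(1.6667)) / 5 = -7.6667/5 = -1.5333
  S[B,B] = ((2.6667)·(2.6667) + (-2.3333)·(-2.3333) + (-2.3333)·(-2.3333) + (-2.3333)·(-2.3333) + (2.6667)·(2.6667) + (1.6667)·(1.6667)) / 5 = 33.3333/5 = 6.6667

S is symmetric (S[j,i] = S[i,j]). Assembling:

S = [[2.5667, -1.5333],
 [-1.5333, 6.6667]]


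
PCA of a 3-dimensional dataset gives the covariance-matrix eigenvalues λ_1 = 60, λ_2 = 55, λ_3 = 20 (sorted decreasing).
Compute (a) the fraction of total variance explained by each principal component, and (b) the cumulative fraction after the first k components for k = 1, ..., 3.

Step 1 — total variance = trace(Sigma) = Σ λ_i = 60 + 55 + 20 = 135.

Step 2 — fraction explained by component i = λ_i / Σ λ:
  PC1: 60/135 = 0.4444
  PC2: 55/135 = 0.4074
  PC3: 20/135 = 0.1481

Step 3 — cumulative fraction after k components = (λ_1 + ... + λ_k) / Σ λ:
  k = 1: 60/135 = 0.4444
  k = 2: (60 + 55)/135 = 115/135 = 0.8519
  k = 3: (60 + 55 + 20)/135 = 135/135 = 1

Summary (fraction, with percent):

explained: PC1 0.4444 (44.44%), PC2 0.4074 (40.74%), PC3 0.1481 (14.81%);  cumulative: 0.4444, 0.8519, 1


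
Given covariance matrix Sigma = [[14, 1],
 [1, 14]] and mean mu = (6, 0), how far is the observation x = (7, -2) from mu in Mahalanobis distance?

Step 1 — centre the observation: (x - mu) = (1, -2).

Step 2 — invert Sigma. det(Sigma) = 14·14 - (1)² = 195.
  Sigma^{-1} = (1/det) · [[d, -b], [-b, a]] = [[0.0718, -0.0051],
 [-0.0051, 0.0718]].

Step 3 — form the quadratic (x - mu)^T · Sigma^{-1} · (x - mu):
  Sigma^{-1} · (x - mu) = (0.0821, -0.1487).
  (x - mu)^T · [Sigma^{-1} · (x - mu)] = (1)·(0.0821) + (-2)·(-0.1487) = 0.3795.

Step 4 — take square root: d = √(0.3795) ≈ 0.616.

d(x, mu) = √(0.3795) ≈ 0.616
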